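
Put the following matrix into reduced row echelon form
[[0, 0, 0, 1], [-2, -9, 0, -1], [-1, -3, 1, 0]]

R1 <-> R2
R1 → -1/2·R1
R3 → R3 + R1
R2 <-> R3
R2 → 2/3·R2
R2 → R2 − 1/3·R3
R1 → R1 − 1/2·R3
R1 → R1 − 9/2·R2

[[1, 0, -3, 0], [0, 1, 2/3, 0], [0, 0, 0, 1]]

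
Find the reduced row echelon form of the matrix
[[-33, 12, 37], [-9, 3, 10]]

[[1, 0, -1], [0, 1, 1/3]]

ρ1 → -1/33·ρ1
  [  1  -4/11  -37/33 ]
  [ -9      3      10 ]
ρ2 → ρ2 + 9·ρ1
  [ 1  -4/11  -37/33 ]
  [ 0  -3/11   -1/11 ]
ρ2 → -11/3·ρ2
  [ 1  -4/11  -37/33 ]
  [ 0      1     1/3 ]
ρ1 → ρ1 + 4/11·ρ2
  [ 1  0   -1 ]
  [ 0  1  1/3 ]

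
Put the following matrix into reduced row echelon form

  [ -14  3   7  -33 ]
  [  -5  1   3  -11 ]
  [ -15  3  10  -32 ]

R1 -> -1/14·R1
  [   1  -3/14  -1/2  33/14 ]
  [  -5      1     3    -11 ]
  [ -15      3    10    -32 ]
R2 -> R2 + 5·R1
  [   1  -3/14  -1/2  33/14 ]
  [   0  -1/14   1/2  11/14 ]
  [ -15      3    10    -32 ]
R3 -> R3 + 15·R1
  [ 1  -3/14  -1/2  33/14 ]
  [ 0  -1/14   1/2  11/14 ]
  [ 0  -3/14   5/2  47/14 ]
R2 -> -14·R2
  [ 1  -3/14  -1/2  33/14 ]
  [ 0      1    -7    -11 ]
  [ 0  -3/14   5/2  47/14 ]
R3 -> R3 + 3/14·R2
  [ 1  -3/14  -1/2  33/14 ]
  [ 0      1    -7    -11 ]
  [ 0      0     1      1 ]
R2 -> R2 + 7·R3
  [ 1  -3/14  -1/2  33/14 ]
  [ 0      1     0     -4 ]
  [ 0      0     1      1 ]
R1 -> R1 + 1/2·R3
  [ 1  -3/14  0  20/7 ]
  [ 0      1  0    -4 ]
  [ 0      0  1     1 ]
R1 -> R1 + 3/14·R2
  [ 1  0  0   2 ]
  [ 0  1  0  -4 ]
  [ 0  0  1   1 ]

[[1, 0, 0, 2], [0, 1, 0, -4], [0, 0, 1, 1]]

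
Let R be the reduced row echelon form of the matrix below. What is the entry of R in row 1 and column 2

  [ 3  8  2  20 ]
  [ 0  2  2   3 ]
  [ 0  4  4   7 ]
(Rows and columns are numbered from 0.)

r1 := 1/3·r1
  [ 1  8/3  2/3  20/3 ]
  [ 0    2    2     3 ]
  [ 0    4    4     7 ]
r2 := 1/2·r2
  [ 1  8/3  2/3  20/3 ]
  [ 0    1    1   3/2 ]
  [ 0    4    4     7 ]
r3 := r3 − 4·r2
  [ 1  8/3  2/3  20/3 ]
  [ 0    1    1   3/2 ]
  [ 0    0    0     1 ]
r2 := r2 − 3/2·r3
  [ 1  8/3  2/3  20/3 ]
  [ 0    1    1     0 ]
  [ 0    0    0     1 ]
r1 := r1 − 20/3·r3
  [ 1  8/3  2/3  0 ]
  [ 0    1    1  0 ]
  [ 0    0    0  1 ]
r1 := r1 − 8/3·r2
  [ 1  0  -2  0 ]
  [ 0  1   1  0 ]
  [ 0  0   0  1 ]

1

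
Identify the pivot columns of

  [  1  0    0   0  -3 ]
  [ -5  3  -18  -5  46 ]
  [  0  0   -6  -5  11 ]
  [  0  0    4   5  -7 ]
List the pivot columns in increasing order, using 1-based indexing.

r2 := r2 + 5·r1
r2 := 1/3·r2
r3 := -1/6·r3
r4 := r4 − 4·r3
r4 := 3/5·r4
r3 := r3 − 5/6·r4
r2 := r2 + 5/3·r4
r2 := r2 + 6·r3
Pivot columns are the columns containing a leading 1.

1, 2, 3, 4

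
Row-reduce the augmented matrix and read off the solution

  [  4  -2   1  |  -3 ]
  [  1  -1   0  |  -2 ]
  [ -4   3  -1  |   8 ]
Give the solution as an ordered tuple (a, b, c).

R1 := 1/4·R1
  [  1  -1/2  1/4  |  -3/4 ]
  [  1    -1    0  |    -2 ]
  [ -4     3   -1  |     8 ]
R2 := R2 − R1
  [  1  -1/2   1/4  |  -3/4 ]
  [  0  -1/2  -1/4  |  -5/4 ]
  [ -4     3    -1  |     8 ]
R3 := R3 + 4·R1
  [ 1  -1/2   1/4  |  -3/4 ]
  [ 0  -1/2  -1/4  |  -5/4 ]
  [ 0     1     0  |     5 ]
R2 := -2·R2
  [ 1  -1/2  1/4  |  -3/4 ]
  [ 0     1  1/2  |   5/2 ]
  [ 0     1    0  |     5 ]
R3 := R3 − R2
  [ 1  -1/2   1/4  |  -3/4 ]
  [ 0     1   1/2  |   5/2 ]
  [ 0     0  -1/2  |   5/2 ]
R3 := -2·R3
  [ 1  -1/2  1/4  |  -3/4 ]
  [ 0     1  1/2  |   5/2 ]
  [ 0     0    1  |    -5 ]
R2 := R2 − 1/2·R3
  [ 1  -1/2  1/4  |  -3/4 ]
  [ 0     1    0  |     5 ]
  [ 0     0    1  |    -5 ]
R1 := R1 − 1/4·R3
  [ 1  -1/2  0  |  1/2 ]
  [ 0     1  0  |    5 ]
  [ 0     0  1  |   -5 ]
R1 := R1 + 1/2·R2
  [ 1  0  0  |   3 ]
  [ 0  1  0  |   5 ]
  [ 0  0  1  |  -5 ]
Reading off the last column: a = 3, b = 5, c = -5.

(3, 5, -5)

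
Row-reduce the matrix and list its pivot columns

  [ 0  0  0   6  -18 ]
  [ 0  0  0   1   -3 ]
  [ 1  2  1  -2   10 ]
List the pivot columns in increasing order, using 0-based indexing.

0, 3

Swap R1 and R3.
  [ 1  2  1  -2   10 ]
  [ 0  0  0   1   -3 ]
  [ 0  0  0   6  -18 ]
Subtract 6 times R2 from R3.
  [ 1  2  1  -2  10 ]
  [ 0  0  0   1  -3 ]
  [ 0  0  0   0   0 ]
Add 2 times R2 to R1.
  [ 1  2  1  0   4 ]
  [ 0  0  0  1  -3 ]
  [ 0  0  0  0   0 ]
Pivot columns are the columns containing a leading 1.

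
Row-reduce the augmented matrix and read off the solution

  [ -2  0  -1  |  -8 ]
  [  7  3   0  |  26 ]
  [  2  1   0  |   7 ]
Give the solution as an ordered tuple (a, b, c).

(5, -3, -2)

ρ1 := -1/2·ρ1
  [ 1  0  1/2  |   4 ]
  [ 7  3    0  |  26 ]
  [ 2  1    0  |   7 ]
ρ2 := ρ2 − 7·ρ1
  [ 1  0   1/2  |   4 ]
  [ 0  3  -7/2  |  -2 ]
  [ 2  1     0  |   7 ]
ρ3 := ρ3 − 2·ρ1
  [ 1  0   1/2  |   4 ]
  [ 0  3  -7/2  |  -2 ]
  [ 0  1    -1  |  -1 ]
ρ2 := 1/3·ρ2
  [ 1  0   1/2  |     4 ]
  [ 0  1  -7/6  |  -2/3 ]
  [ 0  1    -1  |    -1 ]
ρ3 := ρ3 − ρ2
  [ 1  0   1/2  |     4 ]
  [ 0  1  -7/6  |  -2/3 ]
  [ 0  0   1/6  |  -1/3 ]
ρ3 := 6·ρ3
  [ 1  0   1/2  |     4 ]
  [ 0  1  -7/6  |  -2/3 ]
  [ 0  0     1  |    -2 ]
ρ2 := ρ2 + 7/6·ρ3
  [ 1  0  1/2  |   4 ]
  [ 0  1    0  |  -3 ]
  [ 0  0    1  |  -2 ]
ρ1 := ρ1 − 1/2·ρ3
  [ 1  0  0  |   5 ]
  [ 0  1  0  |  -3 ]
  [ 0  0  1  |  -2 ]
Reading off the last column: a = 5, b = -3, c = -2.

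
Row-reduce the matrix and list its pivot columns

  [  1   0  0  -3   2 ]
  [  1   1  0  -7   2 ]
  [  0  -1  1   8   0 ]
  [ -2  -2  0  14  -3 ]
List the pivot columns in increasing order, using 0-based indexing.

0, 1, 2, 4

ρ2 := ρ2 − ρ1
  [  1   0  0  -3   2 ]
  [  0   1  0  -4   0 ]
  [  0  -1  1   8   0 ]
  [ -2  -2  0  14  -3 ]
ρ4 := ρ4 + 2·ρ1
  [ 1   0  0  -3  2 ]
  [ 0   1  0  -4  0 ]
  [ 0  -1  1   8  0 ]
  [ 0  -2  0   8  1 ]
ρ3 := ρ3 + ρ2
  [ 1   0  0  -3  2 ]
  [ 0   1  0  -4  0 ]
  [ 0   0  1   4  0 ]
  [ 0  -2  0   8  1 ]
ρ4 := ρ4 + 2·ρ2
  [ 1  0  0  -3  2 ]
  [ 0  1  0  -4  0 ]
  [ 0  0  1   4  0 ]
  [ 0  0  0   0  1 ]
ρ1 := ρ1 − 2·ρ4
  [ 1  0  0  -3  0 ]
  [ 0  1  0  -4  0 ]
  [ 0  0  1   4  0 ]
  [ 0  0  0   0  1 ]
Pivot columns are the columns containing a leading 1.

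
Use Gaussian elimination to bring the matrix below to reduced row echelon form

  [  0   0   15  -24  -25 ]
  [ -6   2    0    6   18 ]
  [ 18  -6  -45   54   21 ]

[[1, -1/3, 0, -1, -3], [0, 0, 1, -8/5, -5/3], [0, 0, 0, 0, 0]]

r1 ↔ r2
  [ -6   2    0    6   18 ]
  [  0   0   15  -24  -25 ]
  [ 18  -6  -45   54   21 ]
r1 → -1/6·r1
  [  1  -1/3    0   -1   -3 ]
  [  0     0   15  -24  -25 ]
  [ 18    -6  -45   54   21 ]
r3 → r3 − 18·r1
  [ 1  -1/3    0   -1   -3 ]
  [ 0     0   15  -24  -25 ]
  [ 0     0  -45   72   75 ]
r2 → 1/15·r2
  [ 1  -1/3    0    -1    -3 ]
  [ 0     0    1  -8/5  -5/3 ]
  [ 0     0  -45    72    75 ]
r3 → r3 + 45·r2
  [ 1  -1/3  0    -1    -3 ]
  [ 0     0  1  -8/5  -5/3 ]
  [ 0     0  0     0     0 ]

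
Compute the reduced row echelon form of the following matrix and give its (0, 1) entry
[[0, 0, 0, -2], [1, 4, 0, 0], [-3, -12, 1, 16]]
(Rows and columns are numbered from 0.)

4

ρ1 ↔ ρ2
  [  1    4  0   0 ]
  [  0    0  0  -2 ]
  [ -3  -12  1  16 ]
ρ3 -> ρ3 + 3·ρ1
  [ 1  4  0   0 ]
  [ 0  0  0  -2 ]
  [ 0  0  1  16 ]
ρ2 ↔ ρ3
  [ 1  4  0   0 ]
  [ 0  0  1  16 ]
  [ 0  0  0  -2 ]
ρ3 -> -1/2·ρ3
  [ 1  4  0   0 ]
  [ 0  0  1  16 ]
  [ 0  0  0   1 ]
ρ2 -> ρ2 − 16·ρ3
  [ 1  4  0  0 ]
  [ 0  0  1  0 ]
  [ 0  0  0  1 ]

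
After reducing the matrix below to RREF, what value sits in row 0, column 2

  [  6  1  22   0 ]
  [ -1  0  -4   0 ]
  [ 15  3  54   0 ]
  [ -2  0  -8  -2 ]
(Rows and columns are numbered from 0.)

4

R1 ← 1/6·R1
  [  1  1/6  11/3   0 ]
  [ -1    0    -4   0 ]
  [ 15    3    54   0 ]
  [ -2    0    -8  -2 ]
R2 ← R2 + R1
  [  1  1/6  11/3   0 ]
  [  0  1/6  -1/3   0 ]
  [ 15    3    54   0 ]
  [ -2    0    -8  -2 ]
R3 ← R3 − 15·R1
  [  1  1/6  11/3   0 ]
  [  0  1/6  -1/3   0 ]
  [  0  1/2    -1   0 ]
  [ -2    0    -8  -2 ]
R4 ← R4 + 2·R1
  [ 1  1/6  11/3   0 ]
  [ 0  1/6  -1/3   0 ]
  [ 0  1/2    -1   0 ]
  [ 0  1/3  -2/3  -2 ]
R2 ← 6·R2
  [ 1  1/6  11/3   0 ]
  [ 0    1    -2   0 ]
  [ 0  1/2    -1   0 ]
  [ 0  1/3  -2/3  -2 ]
R3 ← R3 − 1/2·R2
  [ 1  1/6  11/3   0 ]
  [ 0    1    -2   0 ]
  [ 0    0     0   0 ]
  [ 0  1/3  -2/3  -2 ]
R4 ← R4 − 1/3·R2
  [ 1  1/6  11/3   0 ]
  [ 0    1    -2   0 ]
  [ 0    0     0   0 ]
  [ 0    0     0  -2 ]
R3 ↔ R4
  [ 1  1/6  11/3   0 ]
  [ 0    1    -2   0 ]
  [ 0    0     0  -2 ]
  [ 0    0     0   0 ]
R3 ← -1/2·R3
  [ 1  1/6  11/3  0 ]
  [ 0    1    -2  0 ]
  [ 0    0     0  1 ]
  [ 0    0     0  0 ]
R1 ← R1 − 1/6·R2
  [ 1  0   4  0 ]
  [ 0  1  -2  0 ]
  [ 0  0   0  1 ]
  [ 0  0   0  0 ]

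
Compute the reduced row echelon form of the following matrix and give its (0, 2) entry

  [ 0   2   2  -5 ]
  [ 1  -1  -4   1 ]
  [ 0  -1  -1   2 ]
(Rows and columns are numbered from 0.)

ρ1 ↔ ρ2
  [ 1  -1  -4   1 ]
  [ 0   2   2  -5 ]
  [ 0  -1  -1   2 ]
ρ2 := 1/2·ρ2
  [ 1  -1  -4     1 ]
  [ 0   1   1  -5/2 ]
  [ 0  -1  -1     2 ]
ρ3 := ρ3 + ρ2
  [ 1  -1  -4     1 ]
  [ 0   1   1  -5/2 ]
  [ 0   0   0  -1/2 ]
ρ3 := -2·ρ3
  [ 1  -1  -4     1 ]
  [ 0   1   1  -5/2 ]
  [ 0   0   0     1 ]
ρ2 := ρ2 + 5/2·ρ3
  [ 1  -1  -4  1 ]
  [ 0   1   1  0 ]
  [ 0   0   0  1 ]
ρ1 := ρ1 − ρ3
  [ 1  -1  -4  0 ]
  [ 0   1   1  0 ]
  [ 0   0   0  1 ]
ρ1 := ρ1 + ρ2
  [ 1  0  -3  0 ]
  [ 0  1   1  0 ]
  [ 0  0   0  1 ]

-3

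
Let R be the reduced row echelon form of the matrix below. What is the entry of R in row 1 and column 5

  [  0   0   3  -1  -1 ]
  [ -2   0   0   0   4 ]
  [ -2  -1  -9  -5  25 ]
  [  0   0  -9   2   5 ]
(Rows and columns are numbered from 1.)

-2

R1 <=> R2
  [ -2   0   0   0   4 ]
  [  0   0   3  -1  -1 ]
  [ -2  -1  -9  -5  25 ]
  [  0   0  -9   2   5 ]
R1 := -1/2·R1
  [  1   0   0   0  -2 ]
  [  0   0   3  -1  -1 ]
  [ -2  -1  -9  -5  25 ]
  [  0   0  -9   2   5 ]
R3 := R3 + 2·R1
  [ 1   0   0   0  -2 ]
  [ 0   0   3  -1  -1 ]
  [ 0  -1  -9  -5  21 ]
  [ 0   0  -9   2   5 ]
R2 <=> R3
  [ 1   0   0   0  -2 ]
  [ 0  -1  -9  -5  21 ]
  [ 0   0   3  -1  -1 ]
  [ 0   0  -9   2   5 ]
R2 := -1·R2
  [ 1  0   0   0   -2 ]
  [ 0  1   9   5  -21 ]
  [ 0  0   3  -1   -1 ]
  [ 0  0  -9   2    5 ]
R3 := 1/3·R3
  [ 1  0   0     0    -2 ]
  [ 0  1   9     5   -21 ]
  [ 0  0   1  -1/3  -1/3 ]
  [ 0  0  -9     2     5 ]
R4 := R4 + 9·R3
  [ 1  0  0     0    -2 ]
  [ 0  1  9     5   -21 ]
  [ 0  0  1  -1/3  -1/3 ]
  [ 0  0  0    -1     2 ]
R4 := -1·R4
  [ 1  0  0     0    -2 ]
  [ 0  1  9     5   -21 ]
  [ 0  0  1  -1/3  -1/3 ]
  [ 0  0  0     1    -2 ]
R3 := R3 + 1/3·R4
  [ 1  0  0  0   -2 ]
  [ 0  1  9  5  -21 ]
  [ 0  0  1  0   -1 ]
  [ 0  0  0  1   -2 ]
R2 := R2 − 5·R4
  [ 1  0  0  0   -2 ]
  [ 0  1  9  0  -11 ]
  [ 0  0  1  0   -1 ]
  [ 0  0  0  1   -2 ]
R2 := R2 − 9·R3
  [ 1  0  0  0  -2 ]
  [ 0  1  0  0  -2 ]
  [ 0  0  1  0  -1 ]
  [ 0  0  0  1  -2 ]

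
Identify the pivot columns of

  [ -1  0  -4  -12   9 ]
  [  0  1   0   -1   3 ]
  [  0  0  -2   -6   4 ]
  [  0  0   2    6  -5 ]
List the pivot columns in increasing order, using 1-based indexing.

R1 ← -1·R1
R3 ← -1/2·R3
R4 ← R4 − 2·R3
R4 ← -1·R4
R3 ← R3 + 2·R4
R2 ← R2 − 3·R4
R1 ← R1 + 9·R4
R1 ← R1 − 4·R3
Pivot columns are the columns containing a leading 1.

1, 2, 3, 5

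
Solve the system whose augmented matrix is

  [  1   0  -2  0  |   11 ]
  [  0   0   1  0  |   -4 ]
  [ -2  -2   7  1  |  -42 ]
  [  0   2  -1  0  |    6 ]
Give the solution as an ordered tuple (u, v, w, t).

(3, 1, -4, -6)

Add 2 times ρ1 to ρ3.
  [ 1   0  -2  0  |   11 ]
  [ 0   0   1  0  |   -4 ]
  [ 0  -2   3  1  |  -20 ]
  [ 0   2  -1  0  |    6 ]
Swap ρ2 and ρ3.
  [ 1   0  -2  0  |   11 ]
  [ 0  -2   3  1  |  -20 ]
  [ 0   0   1  0  |   -4 ]
  [ 0   2  -1  0  |    6 ]
Multiply ρ2 by -1/2.
  [ 1  0    -2     0  |  11 ]
  [ 0  1  -3/2  -1/2  |  10 ]
  [ 0  0     1     0  |  -4 ]
  [ 0  2    -1     0  |   6 ]
Subtract 2 times ρ2 from ρ4.
  [ 1  0    -2     0  |   11 ]
  [ 0  1  -3/2  -1/2  |   10 ]
  [ 0  0     1     0  |   -4 ]
  [ 0  0     2     1  |  -14 ]
Subtract 2 times ρ3 from ρ4.
  [ 1  0    -2     0  |  11 ]
  [ 0  1  -3/2  -1/2  |  10 ]
  [ 0  0     1     0  |  -4 ]
  [ 0  0     0     1  |  -6 ]
Add 1/2 times ρ4 to ρ2.
  [ 1  0    -2  0  |  11 ]
  [ 0  1  -3/2  0  |   7 ]
  [ 0  0     1  0  |  -4 ]
  [ 0  0     0  1  |  -6 ]
Add 3/2 times ρ3 to ρ2.
  [ 1  0  -2  0  |  11 ]
  [ 0  1   0  0  |   1 ]
  [ 0  0   1  0  |  -4 ]
  [ 0  0   0  1  |  -6 ]
Add 2 times ρ3 to ρ1.
  [ 1  0  0  0  |   3 ]
  [ 0  1  0  0  |   1 ]
  [ 0  0  1  0  |  -4 ]
  [ 0  0  0  1  |  -6 ]
Reading off the last column: u = 3, v = 1, w = -4, t = -6.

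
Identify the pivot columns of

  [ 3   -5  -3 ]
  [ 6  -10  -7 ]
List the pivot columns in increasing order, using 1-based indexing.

1, 3

Multiply R1 by 1/3.
  [ 1  -5/3  -1 ]
  [ 6   -10  -7 ]
Subtract 6 times R1 from R2.
  [ 1  -5/3  -1 ]
  [ 0     0  -1 ]
Multiply R2 by -1.
  [ 1  -5/3  -1 ]
  [ 0     0   1 ]
Add R2 to R1.
  [ 1  -5/3  0 ]
  [ 0     0  1 ]
Pivot columns are the columns containing a leading 1.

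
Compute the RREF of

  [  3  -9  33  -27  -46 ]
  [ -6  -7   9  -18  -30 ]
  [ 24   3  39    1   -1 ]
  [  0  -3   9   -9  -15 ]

[[1, 0, 2, 0, -1/3], [0, 1, -3, 0, 2], [0, 0, 0, 1, 1], [0, 0, 0, 0, 0]]

R1 := 1/3·R1
  [  1  -3  11   -9  -46/3 ]
  [ -6  -7   9  -18    -30 ]
  [ 24   3  39    1     -1 ]
  [  0  -3   9   -9    -15 ]
R2 := R2 + 6·R1
  [  1   -3  11   -9  -46/3 ]
  [  0  -25  75  -72   -122 ]
  [ 24    3  39    1     -1 ]
  [  0   -3   9   -9    -15 ]
R3 := R3 − 24·R1
  [ 1   -3    11   -9  -46/3 ]
  [ 0  -25    75  -72   -122 ]
  [ 0   75  -225  217    367 ]
  [ 0   -3     9   -9    -15 ]
R2 := -1/25·R2
  [ 1  -3    11     -9   -46/3 ]
  [ 0   1    -3  72/25  122/25 ]
  [ 0  75  -225    217     367 ]
  [ 0  -3     9     -9     -15 ]
R3 := R3 − 75·R2
  [ 1  -3  11     -9   -46/3 ]
  [ 0   1  -3  72/25  122/25 ]
  [ 0   0   0      1       1 ]
  [ 0  -3   9     -9     -15 ]
R4 := R4 + 3·R2
  [ 1  -3  11     -9   -46/3 ]
  [ 0   1  -3  72/25  122/25 ]
  [ 0   0   0      1       1 ]
  [ 0   0   0  -9/25   -9/25 ]
R4 := R4 + 9/25·R3
  [ 1  -3  11     -9   -46/3 ]
  [ 0   1  -3  72/25  122/25 ]
  [ 0   0   0      1       1 ]
  [ 0   0   0      0       0 ]
R2 := R2 − 72/25·R3
  [ 1  -3  11  -9  -46/3 ]
  [ 0   1  -3   0      2 ]
  [ 0   0   0   1      1 ]
  [ 0   0   0   0      0 ]
R1 := R1 + 9·R3
  [ 1  -3  11  0  -19/3 ]
  [ 0   1  -3  0      2 ]
  [ 0   0   0  1      1 ]
  [ 0   0   0  0      0 ]
R1 := R1 + 3·R2
  [ 1  0   2  0  -1/3 ]
  [ 0  1  -3  0     2 ]
  [ 0  0   0  1     1 ]
  [ 0  0   0  0     0 ]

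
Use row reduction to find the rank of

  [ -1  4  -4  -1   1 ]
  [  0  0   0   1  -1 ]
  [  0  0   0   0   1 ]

ρ1 ← -1·ρ1
  [ 1  -4  4  1  -1 ]
  [ 0   0  0  1  -1 ]
  [ 0   0  0  0   1 ]
ρ2 ← ρ2 + ρ3
  [ 1  -4  4  1  -1 ]
  [ 0   0  0  1   0 ]
  [ 0   0  0  0   1 ]
ρ1 ← ρ1 + ρ3
  [ 1  -4  4  1  0 ]
  [ 0   0  0  1  0 ]
  [ 0   0  0  0  1 ]
ρ1 ← ρ1 − ρ2
  [ 1  -4  4  0  0 ]
  [ 0   0  0  1  0 ]
  [ 0   0  0  0  1 ]
The reduced form has 3 nonzero rows.

rank = 3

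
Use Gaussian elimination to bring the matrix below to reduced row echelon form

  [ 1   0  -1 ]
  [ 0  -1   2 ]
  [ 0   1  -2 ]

R2 := -1·R2
  [ 1  0  -1 ]
  [ 0  1  -2 ]
  [ 0  1  -2 ]
R3 := R3 − R2
  [ 1  0  -1 ]
  [ 0  1  -2 ]
  [ 0  0   0 ]

[[1, 0, -1], [0, 1, -2], [0, 0, 0]]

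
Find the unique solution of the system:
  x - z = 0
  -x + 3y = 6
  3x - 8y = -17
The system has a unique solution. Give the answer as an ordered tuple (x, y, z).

Form the augmented matrix and row-reduce:
  [  1   0  -1  |    0 ]
  [ -1   3   0  |    6 ]
  [  3  -8   0  |  -17 ]
R2 ← R2 + R1
  [ 1   0  -1  |    0 ]
  [ 0   3  -1  |    6 ]
  [ 3  -8   0  |  -17 ]
R3 ← R3 − 3·R1
  [ 1   0  -1  |    0 ]
  [ 0   3  -1  |    6 ]
  [ 0  -8   3  |  -17 ]
R2 ← 1/3·R2
  [ 1   0    -1  |    0 ]
  [ 0   1  -1/3  |    2 ]
  [ 0  -8     3  |  -17 ]
R3 ← R3 + 8·R2
  [ 1  0    -1  |   0 ]
  [ 0  1  -1/3  |   2 ]
  [ 0  0   1/3  |  -1 ]
R3 ← 3·R3
  [ 1  0    -1  |   0 ]
  [ 0  1  -1/3  |   2 ]
  [ 0  0     1  |  -3 ]
R2 ← R2 + 1/3·R3
  [ 1  0  -1  |   0 ]
  [ 0  1   0  |   1 ]
  [ 0  0   1  |  -3 ]
R1 ← R1 + R3
  [ 1  0  0  |  -3 ]
  [ 0  1  0  |   1 ]
  [ 0  0  1  |  -3 ]
Reading off the last column: x = -3, y = 1, z = -3.

(-3, 1, -3)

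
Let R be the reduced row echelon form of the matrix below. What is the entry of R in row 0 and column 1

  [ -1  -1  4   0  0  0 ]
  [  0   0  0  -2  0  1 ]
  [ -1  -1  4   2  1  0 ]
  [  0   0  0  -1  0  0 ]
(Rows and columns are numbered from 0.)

ρ1 -> -1·ρ1
  [  1   1  -4   0  0  0 ]
  [  0   0   0  -2  0  1 ]
  [ -1  -1   4   2  1  0 ]
  [  0   0   0  -1  0  0 ]
ρ3 -> ρ3 + ρ1
  [ 1  1  -4   0  0  0 ]
  [ 0  0   0  -2  0  1 ]
  [ 0  0   0   2  1  0 ]
  [ 0  0   0  -1  0  0 ]
ρ2 -> -1/2·ρ2
  [ 1  1  -4   0  0     0 ]
  [ 0  0   0   1  0  -1/2 ]
  [ 0  0   0   2  1     0 ]
  [ 0  0   0  -1  0     0 ]
ρ3 -> ρ3 − 2·ρ2
  [ 1  1  -4   0  0     0 ]
  [ 0  0   0   1  0  -1/2 ]
  [ 0  0   0   0  1     1 ]
  [ 0  0   0  -1  0     0 ]
ρ4 -> ρ4 + ρ2
  [ 1  1  -4  0  0     0 ]
  [ 0  0   0  1  0  -1/2 ]
  [ 0  0   0  0  1     1 ]
  [ 0  0   0  0  0  -1/2 ]
ρ4 -> -2·ρ4
  [ 1  1  -4  0  0     0 ]
  [ 0  0   0  1  0  -1/2 ]
  [ 0  0   0  0  1     1 ]
  [ 0  0   0  0  0     1 ]
ρ3 -> ρ3 − ρ4
  [ 1  1  -4  0  0     0 ]
  [ 0  0   0  1  0  -1/2 ]
  [ 0  0   0  0  1     0 ]
  [ 0  0   0  0  0     1 ]
ρ2 -> ρ2 + 1/2·ρ4
  [ 1  1  -4  0  0  0 ]
  [ 0  0   0  1  0  0 ]
  [ 0  0   0  0  1  0 ]
  [ 0  0   0  0  0  1 ]

1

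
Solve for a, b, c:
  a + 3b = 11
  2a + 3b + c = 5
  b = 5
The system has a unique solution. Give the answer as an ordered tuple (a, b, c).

Form the augmented matrix and row-reduce:
  [ 1  3  0  |  11 ]
  [ 2  3  1  |   5 ]
  [ 0  1  0  |   5 ]
Subtract 2 times r1 from r2.
  [ 1   3  0  |   11 ]
  [ 0  -3  1  |  -17 ]
  [ 0   1  0  |    5 ]
Multiply r2 by -1/3.
  [ 1  3     0  |    11 ]
  [ 0  1  -1/3  |  17/3 ]
  [ 0  1     0  |     5 ]
Subtract r2 from r3.
  [ 1  3     0  |    11 ]
  [ 0  1  -1/3  |  17/3 ]
  [ 0  0   1/3  |  -2/3 ]
Multiply r3 by 3.
  [ 1  3     0  |    11 ]
  [ 0  1  -1/3  |  17/3 ]
  [ 0  0     1  |    -2 ]
Add 1/3 times r3 to r2.
  [ 1  3  0  |  11 ]
  [ 0  1  0  |   5 ]
  [ 0  0  1  |  -2 ]
Subtract 3 times r2 from r1.
  [ 1  0  0  |  -4 ]
  [ 0  1  0  |   5 ]
  [ 0  0  1  |  -2 ]
Reading off the last column: a = -4, b = 5, c = -2.

(-4, 5, -2)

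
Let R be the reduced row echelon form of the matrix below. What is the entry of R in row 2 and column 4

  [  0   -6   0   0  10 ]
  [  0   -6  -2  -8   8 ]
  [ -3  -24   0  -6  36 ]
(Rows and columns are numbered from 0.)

r1 <=> r3
  [ -3  -24   0  -6  36 ]
  [  0   -6  -2  -8   8 ]
  [  0   -6   0   0  10 ]
r1 -> -1/3·r1
  [ 1   8   0   2  -12 ]
  [ 0  -6  -2  -8    8 ]
  [ 0  -6   0   0   10 ]
r2 -> -1/6·r2
  [ 1   8    0    2   -12 ]
  [ 0   1  1/3  4/3  -4/3 ]
  [ 0  -6    0    0    10 ]
r3 -> r3 + 6·r2
  [ 1  8    0    2   -12 ]
  [ 0  1  1/3  4/3  -4/3 ]
  [ 0  0    2    8     2 ]
r3 -> 1/2·r3
  [ 1  8    0    2   -12 ]
  [ 0  1  1/3  4/3  -4/3 ]
  [ 0  0    1    4     1 ]
r2 -> r2 − 1/3·r3
  [ 1  8  0  2   -12 ]
  [ 0  1  0  0  -5/3 ]
  [ 0  0  1  4     1 ]
r1 -> r1 − 8·r2
  [ 1  0  0  2   4/3 ]
  [ 0  1  0  0  -5/3 ]
  [ 0  0  1  4     1 ]

1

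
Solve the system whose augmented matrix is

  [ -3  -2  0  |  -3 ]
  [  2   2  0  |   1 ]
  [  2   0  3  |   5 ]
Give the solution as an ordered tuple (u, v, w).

r1 := -1/3·r1
  [ 1  2/3  0  |  1 ]
  [ 2    2  0  |  1 ]
  [ 2    0  3  |  5 ]
r2 := r2 − 2·r1
  [ 1  2/3  0  |   1 ]
  [ 0  2/3  0  |  -1 ]
  [ 2    0  3  |   5 ]
r3 := r3 − 2·r1
  [ 1   2/3  0  |   1 ]
  [ 0   2/3  0  |  -1 ]
  [ 0  -4/3  3  |   3 ]
r2 := 3/2·r2
  [ 1   2/3  0  |     1 ]
  [ 0     1  0  |  -3/2 ]
  [ 0  -4/3  3  |     3 ]
r3 := r3 + 4/3·r2
  [ 1  2/3  0  |     1 ]
  [ 0    1  0  |  -3/2 ]
  [ 0    0  3  |     1 ]
r3 := 1/3·r3
  [ 1  2/3  0  |     1 ]
  [ 0    1  0  |  -3/2 ]
  [ 0    0  1  |   1/3 ]
r1 := r1 − 2/3·r2
  [ 1  0  0  |     2 ]
  [ 0  1  0  |  -3/2 ]
  [ 0  0  1  |   1/3 ]
Reading off the last column: u = 2, v = -3/2, w = 1/3.

(2, -3/2, 1/3)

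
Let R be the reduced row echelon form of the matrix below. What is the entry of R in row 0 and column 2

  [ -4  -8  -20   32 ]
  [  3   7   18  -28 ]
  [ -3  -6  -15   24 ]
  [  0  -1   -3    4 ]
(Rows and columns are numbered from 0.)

R1 ← -1/4·R1
  [  1   2    5   -8 ]
  [  3   7   18  -28 ]
  [ -3  -6  -15   24 ]
  [  0  -1   -3    4 ]
R2 ← R2 − 3·R1
  [  1   2    5  -8 ]
  [  0   1    3  -4 ]
  [ -3  -6  -15  24 ]
  [  0  -1   -3   4 ]
R3 ← R3 + 3·R1
  [ 1   2   5  -8 ]
  [ 0   1   3  -4 ]
  [ 0   0   0   0 ]
  [ 0  -1  -3   4 ]
R4 ← R4 + R2
  [ 1  2  5  -8 ]
  [ 0  1  3  -4 ]
  [ 0  0  0   0 ]
  [ 0  0  0   0 ]
R1 ← R1 − 2·R2
  [ 1  0  -1   0 ]
  [ 0  1   3  -4 ]
  [ 0  0   0   0 ]
  [ 0  0   0   0 ]

-1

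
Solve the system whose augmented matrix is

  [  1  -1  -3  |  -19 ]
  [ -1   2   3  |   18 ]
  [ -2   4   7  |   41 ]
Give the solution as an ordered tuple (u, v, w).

(-5, -1, 5)

r2 -> r2 + r1
  [  1  -1  -3  |  -19 ]
  [  0   1   0  |   -1 ]
  [ -2   4   7  |   41 ]
r3 -> r3 + 2·r1
  [ 1  -1  -3  |  -19 ]
  [ 0   1   0  |   -1 ]
  [ 0   2   1  |    3 ]
r3 -> r3 − 2·r2
  [ 1  -1  -3  |  -19 ]
  [ 0   1   0  |   -1 ]
  [ 0   0   1  |    5 ]
r1 -> r1 + 3·r3
  [ 1  -1  0  |  -4 ]
  [ 0   1  0  |  -1 ]
  [ 0   0  1  |   5 ]
r1 -> r1 + r2
  [ 1  0  0  |  -5 ]
  [ 0  1  0  |  -1 ]
  [ 0  0  1  |   5 ]
Reading off the last column: u = -5, v = -1, w = 5.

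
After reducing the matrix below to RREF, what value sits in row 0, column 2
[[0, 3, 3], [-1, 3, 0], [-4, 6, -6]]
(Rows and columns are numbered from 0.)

3

R1 <=> R2
  [ -1  3   0 ]
  [  0  3   3 ]
  [ -4  6  -6 ]
R1 := -1·R1
  [  1  -3   0 ]
  [  0   3   3 ]
  [ -4   6  -6 ]
R3 := R3 + 4·R1
  [ 1  -3   0 ]
  [ 0   3   3 ]
  [ 0  -6  -6 ]
R2 := 1/3·R2
  [ 1  -3   0 ]
  [ 0   1   1 ]
  [ 0  -6  -6 ]
R3 := R3 + 6·R2
  [ 1  -3  0 ]
  [ 0   1  1 ]
  [ 0   0  0 ]
R1 := R1 + 3·R2
  [ 1  0  3 ]
  [ 0  1  1 ]
  [ 0  0  0 ]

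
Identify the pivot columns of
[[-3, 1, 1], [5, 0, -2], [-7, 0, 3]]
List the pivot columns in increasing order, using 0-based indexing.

Multiply R1 by -1/3.
Subtract 5 times R1 from R2.
Add 7 times R1 to R3.
Multiply R2 by 3/5.
Add 7/3 times R2 to R3.
Multiply R3 by 5.
Add 1/5 times R3 to R2.
Add 1/3 times R3 to R1.
Add 1/3 times R2 to R1.
Pivot columns are the columns containing a leading 1.

0, 1, 2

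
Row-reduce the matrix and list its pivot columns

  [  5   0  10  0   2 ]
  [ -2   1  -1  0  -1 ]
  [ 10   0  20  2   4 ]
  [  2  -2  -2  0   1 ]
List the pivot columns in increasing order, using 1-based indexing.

1, 2, 4, 5

r1 := 1/5·r1
  [  1   0   2  0  2/5 ]
  [ -2   1  -1  0   -1 ]
  [ 10   0  20  2    4 ]
  [  2  -2  -2  0    1 ]
r2 := r2 + 2·r1
  [  1   0   2  0   2/5 ]
  [  0   1   3  0  -1/5 ]
  [ 10   0  20  2     4 ]
  [  2  -2  -2  0     1 ]
r3 := r3 − 10·r1
  [ 1   0   2  0   2/5 ]
  [ 0   1   3  0  -1/5 ]
  [ 0   0   0  2     0 ]
  [ 2  -2  -2  0     1 ]
r4 := r4 − 2·r1
  [ 1   0   2  0   2/5 ]
  [ 0   1   3  0  -1/5 ]
  [ 0   0   0  2     0 ]
  [ 0  -2  -6  0   1/5 ]
r4 := r4 + 2·r2
  [ 1  0  2  0   2/5 ]
  [ 0  1  3  0  -1/5 ]
  [ 0  0  0  2     0 ]
  [ 0  0  0  0  -1/5 ]
r3 := 1/2·r3
  [ 1  0  2  0   2/5 ]
  [ 0  1  3  0  -1/5 ]
  [ 0  0  0  1     0 ]
  [ 0  0  0  0  -1/5 ]
r4 := -5·r4
  [ 1  0  2  0   2/5 ]
  [ 0  1  3  0  -1/5 ]
  [ 0  0  0  1     0 ]
  [ 0  0  0  0     1 ]
r2 := r2 + 1/5·r4
  [ 1  0  2  0  2/5 ]
  [ 0  1  3  0    0 ]
  [ 0  0  0  1    0 ]
  [ 0  0  0  0    1 ]
r1 := r1 − 2/5·r4
  [ 1  0  2  0  0 ]
  [ 0  1  3  0  0 ]
  [ 0  0  0  1  0 ]
  [ 0  0  0  0  1 ]
Pivot columns are the columns containing a leading 1.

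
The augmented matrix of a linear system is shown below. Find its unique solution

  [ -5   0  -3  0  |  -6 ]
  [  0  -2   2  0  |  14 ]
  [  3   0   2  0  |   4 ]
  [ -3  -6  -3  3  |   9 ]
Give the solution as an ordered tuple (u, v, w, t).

(0, -5, 2, -5)

r1 ← -1/5·r1
  [  1   0  3/5  0  |  6/5 ]
  [  0  -2    2  0  |   14 ]
  [  3   0    2  0  |    4 ]
  [ -3  -6   -3  3  |    9 ]
r3 ← r3 − 3·r1
  [  1   0  3/5  0  |  6/5 ]
  [  0  -2    2  0  |   14 ]
  [  0   0  1/5  0  |  2/5 ]
  [ -3  -6   -3  3  |    9 ]
r4 ← r4 + 3·r1
  [ 1   0   3/5  0  |   6/5 ]
  [ 0  -2     2  0  |    14 ]
  [ 0   0   1/5  0  |   2/5 ]
  [ 0  -6  -6/5  3  |  63/5 ]
r2 ← -1/2·r2
  [ 1   0   3/5  0  |   6/5 ]
  [ 0   1    -1  0  |    -7 ]
  [ 0   0   1/5  0  |   2/5 ]
  [ 0  -6  -6/5  3  |  63/5 ]
r4 ← r4 + 6·r2
  [ 1  0    3/5  0  |     6/5 ]
  [ 0  1     -1  0  |      -7 ]
  [ 0  0    1/5  0  |     2/5 ]
  [ 0  0  -36/5  3  |  -147/5 ]
r3 ← 5·r3
  [ 1  0    3/5  0  |     6/5 ]
  [ 0  1     -1  0  |      -7 ]
  [ 0  0      1  0  |       2 ]
  [ 0  0  -36/5  3  |  -147/5 ]
r4 ← r4 + 36/5·r3
  [ 1  0  3/5  0  |  6/5 ]
  [ 0  1   -1  0  |   -7 ]
  [ 0  0    1  0  |    2 ]
  [ 0  0    0  3  |  -15 ]
r4 ← 1/3·r4
  [ 1  0  3/5  0  |  6/5 ]
  [ 0  1   -1  0  |   -7 ]
  [ 0  0    1  0  |    2 ]
  [ 0  0    0  1  |   -5 ]
r2 ← r2 + r3
  [ 1  0  3/5  0  |  6/5 ]
  [ 0  1    0  0  |   -5 ]
  [ 0  0    1  0  |    2 ]
  [ 0  0    0  1  |   -5 ]
r1 ← r1 − 3/5·r3
  [ 1  0  0  0  |   0 ]
  [ 0  1  0  0  |  -5 ]
  [ 0  0  1  0  |   2 ]
  [ 0  0  0  1  |  -5 ]
Reading off the last column: u = 0, v = -5, w = 2, t = -5.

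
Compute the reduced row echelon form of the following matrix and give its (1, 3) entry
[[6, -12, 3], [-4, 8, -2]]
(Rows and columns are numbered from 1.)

R1 ← 1/6·R1
  [  1  -2  1/2 ]
  [ -4   8   -2 ]
R2 ← R2 + 4·R1
  [ 1  -2  1/2 ]
  [ 0   0    0 ]

1/2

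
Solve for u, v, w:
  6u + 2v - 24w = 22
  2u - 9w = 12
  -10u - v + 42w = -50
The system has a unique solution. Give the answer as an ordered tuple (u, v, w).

Form the augmented matrix and row-reduce:
  [   6   2  -24  |   22 ]
  [   2   0   -9  |   12 ]
  [ -10  -1   42  |  -50 ]
ρ1 -> 1/6·ρ1
ρ2 -> ρ2 − 2·ρ1
ρ3 -> ρ3 + 10·ρ1
ρ2 -> -3/2·ρ2
ρ3 -> ρ3 − 7/3·ρ2
ρ3 -> -2/3·ρ3
ρ2 -> ρ2 − 3/2·ρ3
ρ1 -> ρ1 + 4·ρ3
ρ1 -> ρ1 − 1/3·ρ2
Reading off the last column: u = -3, v = -4, w = -2.

(-3, -4, -2)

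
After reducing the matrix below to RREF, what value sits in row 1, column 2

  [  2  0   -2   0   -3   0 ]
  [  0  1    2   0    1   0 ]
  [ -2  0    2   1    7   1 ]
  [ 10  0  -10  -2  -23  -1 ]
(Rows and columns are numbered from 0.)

ρ1 := 1/2·ρ1
  [  1  0   -1   0  -3/2   0 ]
  [  0  1    2   0     1   0 ]
  [ -2  0    2   1     7   1 ]
  [ 10  0  -10  -2   -23  -1 ]
ρ3 := ρ3 + 2·ρ1
  [  1  0   -1   0  -3/2   0 ]
  [  0  1    2   0     1   0 ]
  [  0  0    0   1     4   1 ]
  [ 10  0  -10  -2   -23  -1 ]
ρ4 := ρ4 − 10·ρ1
  [ 1  0  -1   0  -3/2   0 ]
  [ 0  1   2   0     1   0 ]
  [ 0  0   0   1     4   1 ]
  [ 0  0   0  -2    -8  -1 ]
ρ4 := ρ4 + 2·ρ3
  [ 1  0  -1  0  -3/2  0 ]
  [ 0  1   2  0     1  0 ]
  [ 0  0   0  1     4  1 ]
  [ 0  0   0  0     0  1 ]
ρ3 := ρ3 − ρ4
  [ 1  0  -1  0  -3/2  0 ]
  [ 0  1   2  0     1  0 ]
  [ 0  0   0  1     4  0 ]
  [ 0  0   0  0     0  1 ]

2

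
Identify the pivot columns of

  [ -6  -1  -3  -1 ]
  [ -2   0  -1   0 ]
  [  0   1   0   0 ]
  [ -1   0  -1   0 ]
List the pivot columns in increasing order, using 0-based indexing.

0, 1, 2, 3

Multiply R1 by -1/6.
  [  1  1/6  1/2  1/6 ]
  [ -2    0   -1    0 ]
  [  0    1    0    0 ]
  [ -1    0   -1    0 ]
Add 2 times R1 to R2.
  [  1  1/6  1/2  1/6 ]
  [  0  1/3    0  1/3 ]
  [  0    1    0    0 ]
  [ -1    0   -1    0 ]
Add R1 to R4.
  [ 1  1/6   1/2  1/6 ]
  [ 0  1/3     0  1/3 ]
  [ 0    1     0    0 ]
  [ 0  1/6  -1/2  1/6 ]
Multiply R2 by 3.
  [ 1  1/6   1/2  1/6 ]
  [ 0    1     0    1 ]
  [ 0    1     0    0 ]
  [ 0  1/6  -1/2  1/6 ]
Subtract R2 from R3.
  [ 1  1/6   1/2  1/6 ]
  [ 0    1     0    1 ]
  [ 0    0     0   -1 ]
  [ 0  1/6  -1/2  1/6 ]
Subtract 1/6 times R2 from R4.
  [ 1  1/6   1/2  1/6 ]
  [ 0    1     0    1 ]
  [ 0    0     0   -1 ]
  [ 0    0  -1/2    0 ]
Swap R3 and R4.
  [ 1  1/6   1/2  1/6 ]
  [ 0    1     0    1 ]
  [ 0    0  -1/2    0 ]
  [ 0    0     0   -1 ]
Multiply R3 by -2.
  [ 1  1/6  1/2  1/6 ]
  [ 0    1    0    1 ]
  [ 0    0    1    0 ]
  [ 0    0    0   -1 ]
Multiply R4 by -1.
  [ 1  1/6  1/2  1/6 ]
  [ 0    1    0    1 ]
  [ 0    0    1    0 ]
  [ 0    0    0    1 ]
Subtract R4 from R2.
  [ 1  1/6  1/2  1/6 ]
  [ 0    1    0    0 ]
  [ 0    0    1    0 ]
  [ 0    0    0    1 ]
Subtract 1/6 times R4 from R1.
  [ 1  1/6  1/2  0 ]
  [ 0    1    0  0 ]
  [ 0    0    1  0 ]
  [ 0    0    0  1 ]
Subtract 1/2 times R3 from R1.
  [ 1  1/6  0  0 ]
  [ 0    1  0  0 ]
  [ 0    0  1  0 ]
  [ 0    0  0  1 ]
Subtract 1/6 times R2 from R1.
  [ 1  0  0  0 ]
  [ 0  1  0  0 ]
  [ 0  0  1  0 ]
  [ 0  0  0  1 ]
Pivot columns are the columns containing a leading 1.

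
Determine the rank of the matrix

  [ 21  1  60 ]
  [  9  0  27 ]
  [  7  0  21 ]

rank = 2

ρ1 := 1/21·ρ1
  [ 1  1/21  20/7 ]
  [ 9     0    27 ]
  [ 7     0    21 ]
ρ2 := ρ2 − 9·ρ1
  [ 1  1/21  20/7 ]
  [ 0  -3/7   9/7 ]
  [ 7     0    21 ]
ρ3 := ρ3 − 7·ρ1
  [ 1  1/21  20/7 ]
  [ 0  -3/7   9/7 ]
  [ 0  -1/3     1 ]
ρ2 := -7/3·ρ2
  [ 1  1/21  20/7 ]
  [ 0     1    -3 ]
  [ 0  -1/3     1 ]
ρ3 := ρ3 + 1/3·ρ2
  [ 1  1/21  20/7 ]
  [ 0     1    -3 ]
  [ 0     0     0 ]
ρ1 := ρ1 − 1/21·ρ2
  [ 1  0   3 ]
  [ 0  1  -3 ]
  [ 0  0   0 ]
The reduced form has 2 nonzero rows.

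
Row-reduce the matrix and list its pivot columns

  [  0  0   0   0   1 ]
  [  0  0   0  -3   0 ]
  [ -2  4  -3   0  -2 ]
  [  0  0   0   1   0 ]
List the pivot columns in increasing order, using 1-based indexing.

1, 4, 5

R1 ↔ R3
  [ -2  4  -3   0  -2 ]
  [  0  0   0  -3   0 ]
  [  0  0   0   0   1 ]
  [  0  0   0   1   0 ]
R1 -> -1/2·R1
  [ 1  -2  3/2   0  1 ]
  [ 0   0    0  -3  0 ]
  [ 0   0    0   0  1 ]
  [ 0   0    0   1  0 ]
R2 -> -1/3·R2
  [ 1  -2  3/2  0  1 ]
  [ 0   0    0  1  0 ]
  [ 0   0    0  0  1 ]
  [ 0   0    0  1  0 ]
R4 -> R4 − R2
  [ 1  -2  3/2  0  1 ]
  [ 0   0    0  1  0 ]
  [ 0   0    0  0  1 ]
  [ 0   0    0  0  0 ]
R1 -> R1 − R3
  [ 1  -2  3/2  0  0 ]
  [ 0   0    0  1  0 ]
  [ 0   0    0  0  1 ]
  [ 0   0    0  0  0 ]
Pivot columns are the columns containing a leading 1.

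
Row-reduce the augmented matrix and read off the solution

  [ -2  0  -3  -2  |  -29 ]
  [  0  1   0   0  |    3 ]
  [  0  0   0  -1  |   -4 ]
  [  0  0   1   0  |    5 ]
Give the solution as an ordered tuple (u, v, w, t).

(3, 3, 5, 4)

R1 := -1/2·R1
R3 <-> R4
R4 := -1·R4
R1 := R1 − R4
R1 := R1 − 3/2·R3
Reading off the last column: u = 3, v = 3, w = 5, t = 4.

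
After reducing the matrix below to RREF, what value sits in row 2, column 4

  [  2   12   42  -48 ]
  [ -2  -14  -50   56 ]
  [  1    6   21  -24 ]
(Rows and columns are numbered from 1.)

-4

R1 ← 1/2·R1
  [  1    6   21  -24 ]
  [ -2  -14  -50   56 ]
  [  1    6   21  -24 ]
R2 ← R2 + 2·R1
  [ 1   6  21  -24 ]
  [ 0  -2  -8    8 ]
  [ 1   6  21  -24 ]
R3 ← R3 − R1
  [ 1   6  21  -24 ]
  [ 0  -2  -8    8 ]
  [ 0   0   0    0 ]
R2 ← -1/2·R2
  [ 1  6  21  -24 ]
  [ 0  1   4   -4 ]
  [ 0  0   0    0 ]
R1 ← R1 − 6·R2
  [ 1  0  -3   0 ]
  [ 0  1   4  -4 ]
  [ 0  0   0   0 ]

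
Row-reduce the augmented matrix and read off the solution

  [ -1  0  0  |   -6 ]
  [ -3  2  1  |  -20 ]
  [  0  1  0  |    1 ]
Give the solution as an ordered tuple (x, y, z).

Multiply R1 by -1.
  [  1  0  0  |    6 ]
  [ -3  2  1  |  -20 ]
  [  0  1  0  |    1 ]
Add 3 times R1 to R2.
  [ 1  0  0  |   6 ]
  [ 0  2  1  |  -2 ]
  [ 0  1  0  |   1 ]
Multiply R2 by 1/2.
  [ 1  0    0  |   6 ]
  [ 0  1  1/2  |  -1 ]
  [ 0  1    0  |   1 ]
Subtract R2 from R3.
  [ 1  0     0  |   6 ]
  [ 0  1   1/2  |  -1 ]
  [ 0  0  -1/2  |   2 ]
Multiply R3 by -2.
  [ 1  0    0  |   6 ]
  [ 0  1  1/2  |  -1 ]
  [ 0  0    1  |  -4 ]
Subtract 1/2 times R3 from R2.
  [ 1  0  0  |   6 ]
  [ 0  1  0  |   1 ]
  [ 0  0  1  |  -4 ]
Reading off the last column: x = 6, y = 1, z = -4.

(6, 1, -4)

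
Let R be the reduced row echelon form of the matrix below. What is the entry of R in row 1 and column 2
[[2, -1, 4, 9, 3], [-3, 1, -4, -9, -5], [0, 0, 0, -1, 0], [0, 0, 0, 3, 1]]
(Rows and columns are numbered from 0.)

-4

Multiply r1 by 1/2.
Add 3 times r1 to r2.
Multiply r2 by -2.
Multiply r3 by -1.
Subtract 3 times r3 from r4.
Subtract r4 from r2.
Subtract 3/2 times r4 from r1.
Add 9 times r3 to r2.
Subtract 9/2 times r3 from r1.
Add 1/2 times r2 to r1.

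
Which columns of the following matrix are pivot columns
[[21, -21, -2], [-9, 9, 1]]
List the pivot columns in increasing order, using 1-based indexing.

R1 → 1/21·R1
  [  1  -1  -2/21 ]
  [ -9   9      1 ]
R2 → R2 + 9·R1
  [ 1  -1  -2/21 ]
  [ 0   0    1/7 ]
R2 → 7·R2
  [ 1  -1  -2/21 ]
  [ 0   0      1 ]
R1 → R1 + 2/21·R2
  [ 1  -1  0 ]
  [ 0   0  1 ]
Pivot columns are the columns containing a leading 1.

1, 3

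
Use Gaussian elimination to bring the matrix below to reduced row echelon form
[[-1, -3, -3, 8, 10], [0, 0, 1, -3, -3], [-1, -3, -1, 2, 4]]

[[1, 3, 0, 1, -1], [0, 0, 1, -3, -3], [0, 0, 0, 0, 0]]

R1 → -1·R1
  [  1   3   3  -8  -10 ]
  [  0   0   1  -3   -3 ]
  [ -1  -3  -1   2    4 ]
R3 → R3 + R1
  [ 1  3  3  -8  -10 ]
  [ 0  0  1  -3   -3 ]
  [ 0  0  2  -6   -6 ]
R3 → R3 − 2·R2
  [ 1  3  3  -8  -10 ]
  [ 0  0  1  -3   -3 ]
  [ 0  0  0   0    0 ]
R1 → R1 − 3·R2
  [ 1  3  0   1  -1 ]
  [ 0  0  1  -3  -3 ]
  [ 0  0  0   0   0 ]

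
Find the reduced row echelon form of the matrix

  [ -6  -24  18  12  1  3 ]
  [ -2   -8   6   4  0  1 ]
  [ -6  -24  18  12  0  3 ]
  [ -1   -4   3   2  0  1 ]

[[1, 4, -3, -2, 0, 0], [0, 0, 0, 0, 1, 0], [0, 0, 0, 0, 0, 1], [0, 0, 0, 0, 0, 0]]

r1 → -1/6·r1
  [  1    4  -3  -2  -1/6  -1/2 ]
  [ -2   -8   6   4     0     1 ]
  [ -6  -24  18  12     0     3 ]
  [ -1   -4   3   2     0     1 ]
r2 → r2 + 2·r1
  [  1    4  -3  -2  -1/6  -1/2 ]
  [  0    0   0   0  -1/3     0 ]
  [ -6  -24  18  12     0     3 ]
  [ -1   -4   3   2     0     1 ]
r3 → r3 + 6·r1
  [  1   4  -3  -2  -1/6  -1/2 ]
  [  0   0   0   0  -1/3     0 ]
  [  0   0   0   0    -1     0 ]
  [ -1  -4   3   2     0     1 ]
r4 → r4 + r1
  [ 1  4  -3  -2  -1/6  -1/2 ]
  [ 0  0   0   0  -1/3     0 ]
  [ 0  0   0   0    -1     0 ]
  [ 0  0   0   0  -1/6   1/2 ]
r2 → -3·r2
  [ 1  4  -3  -2  -1/6  -1/2 ]
  [ 0  0   0   0     1     0 ]
  [ 0  0   0   0    -1     0 ]
  [ 0  0   0   0  -1/6   1/2 ]
r3 → r3 + r2
  [ 1  4  -3  -2  -1/6  -1/2 ]
  [ 0  0   0   0     1     0 ]
  [ 0  0   0   0     0     0 ]
  [ 0  0   0   0  -1/6   1/2 ]
r4 → r4 + 1/6·r2
  [ 1  4  -3  -2  -1/6  -1/2 ]
  [ 0  0   0   0     1     0 ]
  [ 0  0   0   0     0     0 ]
  [ 0  0   0   0     0   1/2 ]
r3 <-> r4
  [ 1  4  -3  -2  -1/6  -1/2 ]
  [ 0  0   0   0     1     0 ]
  [ 0  0   0   0     0   1/2 ]
  [ 0  0   0   0     0     0 ]
r3 → 2·r3
  [ 1  4  -3  -2  -1/6  -1/2 ]
  [ 0  0   0   0     1     0 ]
  [ 0  0   0   0     0     1 ]
  [ 0  0   0   0     0     0 ]
r1 → r1 + 1/2·r3
  [ 1  4  -3  -2  -1/6  0 ]
  [ 0  0   0   0     1  0 ]
  [ 0  0   0   0     0  1 ]
  [ 0  0   0   0     0  0 ]
r1 → r1 + 1/6·r2
  [ 1  4  -3  -2  0  0 ]
  [ 0  0   0   0  1  0 ]
  [ 0  0   0   0  0  1 ]
  [ 0  0   0   0  0  0 ]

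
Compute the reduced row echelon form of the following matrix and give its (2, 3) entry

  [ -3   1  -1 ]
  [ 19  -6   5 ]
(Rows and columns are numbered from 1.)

-4

r1 → -1/3·r1
r2 → r2 − 19·r1
r2 → 3·r2
r1 → r1 + 1/3·r2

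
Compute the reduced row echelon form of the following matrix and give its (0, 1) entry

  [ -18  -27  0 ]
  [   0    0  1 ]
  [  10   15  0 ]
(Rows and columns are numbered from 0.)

3/2

r1 ← -1/18·r1
  [  1  3/2  0 ]
  [  0    0  1 ]
  [ 10   15  0 ]
r3 ← r3 − 10·r1
  [ 1  3/2  0 ]
  [ 0    0  1 ]
  [ 0    0  0 ]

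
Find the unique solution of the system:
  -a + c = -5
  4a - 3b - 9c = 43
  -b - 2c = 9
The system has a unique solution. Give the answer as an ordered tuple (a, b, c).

(1, -1, -4)

Form the augmented matrix and row-reduce:
  [ -1   0   1  |  -5 ]
  [  4  -3  -9  |  43 ]
  [  0  -1  -2  |   9 ]
r1 := -1·r1
  [ 1   0  -1  |   5 ]
  [ 4  -3  -9  |  43 ]
  [ 0  -1  -2  |   9 ]
r2 := r2 − 4·r1
  [ 1   0  -1  |   5 ]
  [ 0  -3  -5  |  23 ]
  [ 0  -1  -2  |   9 ]
r2 := -1/3·r2
  [ 1   0   -1  |      5 ]
  [ 0   1  5/3  |  -23/3 ]
  [ 0  -1   -2  |      9 ]
r3 := r3 + r2
  [ 1  0    -1  |      5 ]
  [ 0  1   5/3  |  -23/3 ]
  [ 0  0  -1/3  |    4/3 ]
r3 := -3·r3
  [ 1  0   -1  |      5 ]
  [ 0  1  5/3  |  -23/3 ]
  [ 0  0    1  |     -4 ]
r2 := r2 − 5/3·r3
  [ 1  0  -1  |   5 ]
  [ 0  1   0  |  -1 ]
  [ 0  0   1  |  -4 ]
r1 := r1 + r3
  [ 1  0  0  |   1 ]
  [ 0  1  0  |  -1 ]
  [ 0  0  1  |  -4 ]
Reading off the last column: a = 1, b = -1, c = -4.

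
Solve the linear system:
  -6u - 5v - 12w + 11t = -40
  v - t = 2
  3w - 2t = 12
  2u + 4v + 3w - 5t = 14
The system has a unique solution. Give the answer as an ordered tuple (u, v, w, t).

Form the augmented matrix and row-reduce:
  [ -6  -5  -12  11  |  -40 ]
  [  0   1    0  -1  |    2 ]
  [  0   0    3  -2  |   12 ]
  [  2   4    3  -5  |   14 ]
R1 := -1/6·R1
  [ 1  5/6  2  -11/6  |  20/3 ]
  [ 0    1  0     -1  |     2 ]
  [ 0    0  3     -2  |    12 ]
  [ 2    4  3     -5  |    14 ]
R4 := R4 − 2·R1
  [ 1  5/6   2  -11/6  |  20/3 ]
  [ 0    1   0     -1  |     2 ]
  [ 0    0   3     -2  |    12 ]
  [ 0  7/3  -1   -4/3  |   2/3 ]
R4 := R4 − 7/3·R2
  [ 1  5/6   2  -11/6  |  20/3 ]
  [ 0    1   0     -1  |     2 ]
  [ 0    0   3     -2  |    12 ]
  [ 0    0  -1      1  |    -4 ]
R3 := 1/3·R3
  [ 1  5/6   2  -11/6  |  20/3 ]
  [ 0    1   0     -1  |     2 ]
  [ 0    0   1   -2/3  |     4 ]
  [ 0    0  -1      1  |    -4 ]
R4 := R4 + R3
  [ 1  5/6  2  -11/6  |  20/3 ]
  [ 0    1  0     -1  |     2 ]
  [ 0    0  1   -2/3  |     4 ]
  [ 0    0  0    1/3  |     0 ]
R4 := 3·R4
  [ 1  5/6  2  -11/6  |  20/3 ]
  [ 0    1  0     -1  |     2 ]
  [ 0    0  1   -2/3  |     4 ]
  [ 0    0  0      1  |     0 ]
R3 := R3 + 2/3·R4
  [ 1  5/6  2  -11/6  |  20/3 ]
  [ 0    1  0     -1  |     2 ]
  [ 0    0  1      0  |     4 ]
  [ 0    0  0      1  |     0 ]
R2 := R2 + R4
  [ 1  5/6  2  -11/6  |  20/3 ]
  [ 0    1  0      0  |     2 ]
  [ 0    0  1      0  |     4 ]
  [ 0    0  0      1  |     0 ]
R1 := R1 + 11/6·R4
  [ 1  5/6  2  0  |  20/3 ]
  [ 0    1  0  0  |     2 ]
  [ 0    0  1  0  |     4 ]
  [ 0    0  0  1  |     0 ]
R1 := R1 − 2·R3
  [ 1  5/6  0  0  |  -4/3 ]
  [ 0    1  0  0  |     2 ]
  [ 0    0  1  0  |     4 ]
  [ 0    0  0  1  |     0 ]
R1 := R1 − 5/6·R2
  [ 1  0  0  0  |  -3 ]
  [ 0  1  0  0  |   2 ]
  [ 0  0  1  0  |   4 ]
  [ 0  0  0  1  |   0 ]
Reading off the last column: u = -3, v = 2, w = 4, t = 0.

(-3, 2, 4, 0)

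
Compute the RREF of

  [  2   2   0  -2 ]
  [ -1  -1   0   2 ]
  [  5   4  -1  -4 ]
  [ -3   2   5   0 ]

[[1, 0, -1, 0], [0, 1, 1, 0], [0, 0, 0, 1], [0, 0, 0, 0]]

R1 := 1/2·R1
  [  1   1   0  -1 ]
  [ -1  -1   0   2 ]
  [  5   4  -1  -4 ]
  [ -3   2   5   0 ]
R2 := R2 + R1
  [  1  1   0  -1 ]
  [  0  0   0   1 ]
  [  5  4  -1  -4 ]
  [ -3  2   5   0 ]
R3 := R3 − 5·R1
  [  1   1   0  -1 ]
  [  0   0   0   1 ]
  [  0  -1  -1   1 ]
  [ -3   2   5   0 ]
R4 := R4 + 3·R1
  [ 1   1   0  -1 ]
  [ 0   0   0   1 ]
  [ 0  -1  -1   1 ]
  [ 0   5   5  -3 ]
R2 <-> R3
  [ 1   1   0  -1 ]
  [ 0  -1  -1   1 ]
  [ 0   0   0   1 ]
  [ 0   5   5  -3 ]
R2 := -1·R2
  [ 1  1  0  -1 ]
  [ 0  1  1  -1 ]
  [ 0  0  0   1 ]
  [ 0  5  5  -3 ]
R4 := R4 − 5·R2
  [ 1  1  0  -1 ]
  [ 0  1  1  -1 ]
  [ 0  0  0   1 ]
  [ 0  0  0   2 ]
R4 := R4 − 2·R3
  [ 1  1  0  -1 ]
  [ 0  1  1  -1 ]
  [ 0  0  0   1 ]
  [ 0  0  0   0 ]
R2 := R2 + R3
  [ 1  1  0  -1 ]
  [ 0  1  1   0 ]
  [ 0  0  0   1 ]
  [ 0  0  0   0 ]
R1 := R1 + R3
  [ 1  1  0  0 ]
  [ 0  1  1  0 ]
  [ 0  0  0  1 ]
  [ 0  0  0  0 ]
R1 := R1 − R2
  [ 1  0  -1  0 ]
  [ 0  1   1  0 ]
  [ 0  0   0  1 ]
  [ 0  0   0  0 ]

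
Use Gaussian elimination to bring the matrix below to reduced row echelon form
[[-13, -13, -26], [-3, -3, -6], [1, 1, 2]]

[[1, 1, 2], [0, 0, 0], [0, 0, 0]]

Multiply r1 by -1/13.
  [  1   1   2 ]
  [ -3  -3  -6 ]
  [  1   1   2 ]
Add 3 times r1 to r2.
  [ 1  1  2 ]
  [ 0  0  0 ]
  [ 1  1  2 ]
Subtract r1 from r3.
  [ 1  1  2 ]
  [ 0  0  0 ]
  [ 0  0  0 ]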